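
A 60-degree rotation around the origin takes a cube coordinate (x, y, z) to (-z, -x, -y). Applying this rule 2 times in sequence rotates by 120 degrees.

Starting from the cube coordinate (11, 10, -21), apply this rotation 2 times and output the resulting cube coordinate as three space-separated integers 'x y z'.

Start: (11, 10, -21)
Step 1: (11, 10, -21) -> (-(-21), -(11), -(10)) = (21, -11, -10)
Step 2: (21, -11, -10) -> (-(-10), -(21), -(-11)) = (10, -21, 11)

Answer: 10 -21 11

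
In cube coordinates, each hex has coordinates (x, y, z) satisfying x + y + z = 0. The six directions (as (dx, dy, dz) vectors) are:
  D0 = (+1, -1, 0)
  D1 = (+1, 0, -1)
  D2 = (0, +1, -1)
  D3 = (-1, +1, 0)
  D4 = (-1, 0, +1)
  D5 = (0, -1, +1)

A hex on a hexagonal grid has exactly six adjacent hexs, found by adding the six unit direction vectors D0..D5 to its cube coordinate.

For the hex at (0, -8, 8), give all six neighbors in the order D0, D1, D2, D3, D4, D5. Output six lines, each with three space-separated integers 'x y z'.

Center: (0, -8, 8). Add each direction:
  D0: (0, -8, 8) + (1, -1, 0) = (1, -9, 8)
  D1: (0, -8, 8) + (1, 0, -1) = (1, -8, 7)
  D2: (0, -8, 8) + (0, 1, -1) = (0, -7, 7)
  D3: (0, -8, 8) + (-1, 1, 0) = (-1, -7, 8)
  D4: (0, -8, 8) + (-1, 0, 1) = (-1, -8, 9)
  D5: (0, -8, 8) + (0, -1, 1) = (0, -9, 9)

Answer: 1 -9 8
1 -8 7
0 -7 7
-1 -7 8
-1 -8 9
0 -9 9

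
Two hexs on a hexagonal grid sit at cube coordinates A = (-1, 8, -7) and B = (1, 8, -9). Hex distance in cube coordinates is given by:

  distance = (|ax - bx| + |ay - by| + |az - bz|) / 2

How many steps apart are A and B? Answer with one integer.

|ax - bx| = |-1 - 1| = 2
|ay - by| = |8 - 8| = 0
|az - bz| = |-7 - (-9)| = 2
distance = (2 + 0 + 2) / 2 = 4 / 2 = 2

Answer: 2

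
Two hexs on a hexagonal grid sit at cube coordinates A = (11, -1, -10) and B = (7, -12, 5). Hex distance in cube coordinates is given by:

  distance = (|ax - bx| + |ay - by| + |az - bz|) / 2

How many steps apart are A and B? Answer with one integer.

Answer: 15

Derivation:
|ax - bx| = |11 - 7| = 4
|ay - by| = |-1 - (-12)| = 11
|az - bz| = |-10 - 5| = 15
distance = (4 + 11 + 15) / 2 = 30 / 2 = 15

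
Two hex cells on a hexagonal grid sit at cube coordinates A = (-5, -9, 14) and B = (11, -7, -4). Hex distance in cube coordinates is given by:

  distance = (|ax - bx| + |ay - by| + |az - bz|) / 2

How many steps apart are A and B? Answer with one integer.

Answer: 18

Derivation:
|ax - bx| = |-5 - 11| = 16
|ay - by| = |-9 - (-7)| = 2
|az - bz| = |14 - (-4)| = 18
distance = (16 + 2 + 18) / 2 = 36 / 2 = 18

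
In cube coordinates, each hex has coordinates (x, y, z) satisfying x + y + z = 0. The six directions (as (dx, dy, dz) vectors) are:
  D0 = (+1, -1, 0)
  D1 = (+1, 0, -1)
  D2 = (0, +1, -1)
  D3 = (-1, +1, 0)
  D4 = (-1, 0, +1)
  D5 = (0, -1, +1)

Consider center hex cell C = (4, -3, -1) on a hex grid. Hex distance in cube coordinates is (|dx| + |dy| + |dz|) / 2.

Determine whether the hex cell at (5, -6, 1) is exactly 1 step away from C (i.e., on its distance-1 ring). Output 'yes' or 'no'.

Answer: no

Derivation:
|px - cx| = |5 - 4| = 1
|py - cy| = |-6 - (-3)| = 3
|pz - cz| = |1 - (-1)| = 2
distance = (1+3+2)/2 = 6/2 = 3
radius = 1; distance != radius -> no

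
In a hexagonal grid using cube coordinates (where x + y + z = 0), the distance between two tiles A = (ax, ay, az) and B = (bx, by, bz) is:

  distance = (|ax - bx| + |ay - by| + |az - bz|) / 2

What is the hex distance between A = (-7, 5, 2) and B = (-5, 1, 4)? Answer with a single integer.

|ax - bx| = |-7 - (-5)| = 2
|ay - by| = |5 - 1| = 4
|az - bz| = |2 - 4| = 2
distance = (2 + 4 + 2) / 2 = 8 / 2 = 4

Answer: 4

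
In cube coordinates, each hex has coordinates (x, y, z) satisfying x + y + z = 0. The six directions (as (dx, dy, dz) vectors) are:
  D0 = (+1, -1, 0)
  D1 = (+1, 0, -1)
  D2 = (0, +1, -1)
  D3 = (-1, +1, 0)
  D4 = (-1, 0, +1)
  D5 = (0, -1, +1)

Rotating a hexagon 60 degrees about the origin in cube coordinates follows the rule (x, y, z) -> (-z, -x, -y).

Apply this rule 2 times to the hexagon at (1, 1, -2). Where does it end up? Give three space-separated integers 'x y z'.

Start: (1, 1, -2)
Step 1: (1, 1, -2) -> (-(-2), -(1), -(1)) = (2, -1, -1)
Step 2: (2, -1, -1) -> (-(-1), -(2), -(-1)) = (1, -2, 1)

Answer: 1 -2 1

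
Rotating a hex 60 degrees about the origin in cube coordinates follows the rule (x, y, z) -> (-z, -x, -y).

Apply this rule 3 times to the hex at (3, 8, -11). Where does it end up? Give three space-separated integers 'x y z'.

Start: (3, 8, -11)
Step 1: (3, 8, -11) -> (-(-11), -(3), -(8)) = (11, -3, -8)
Step 2: (11, -3, -8) -> (-(-8), -(11), -(-3)) = (8, -11, 3)
Step 3: (8, -11, 3) -> (-(3), -(8), -(-11)) = (-3, -8, 11)

Answer: -3 -8 11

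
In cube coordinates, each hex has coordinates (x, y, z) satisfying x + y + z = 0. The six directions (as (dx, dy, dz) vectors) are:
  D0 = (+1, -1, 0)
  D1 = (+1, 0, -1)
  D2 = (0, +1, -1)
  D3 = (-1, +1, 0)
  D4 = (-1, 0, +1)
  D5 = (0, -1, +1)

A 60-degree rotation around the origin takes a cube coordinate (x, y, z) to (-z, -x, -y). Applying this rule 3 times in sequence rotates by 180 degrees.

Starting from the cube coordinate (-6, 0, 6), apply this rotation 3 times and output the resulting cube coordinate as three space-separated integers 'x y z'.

Start: (-6, 0, 6)
Step 1: (-6, 0, 6) -> (-(6), -(-6), -(0)) = (-6, 6, 0)
Step 2: (-6, 6, 0) -> (-(0), -(-6), -(6)) = (0, 6, -6)
Step 3: (0, 6, -6) -> (-(-6), -(0), -(6)) = (6, 0, -6)

Answer: 6 0 -6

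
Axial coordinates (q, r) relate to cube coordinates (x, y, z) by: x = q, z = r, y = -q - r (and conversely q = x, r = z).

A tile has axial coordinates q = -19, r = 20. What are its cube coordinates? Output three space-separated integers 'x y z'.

Answer: -19 -1 20

Derivation:
x = q = -19
z = r = 20
y = -x - z = -(-19) - (20) = -1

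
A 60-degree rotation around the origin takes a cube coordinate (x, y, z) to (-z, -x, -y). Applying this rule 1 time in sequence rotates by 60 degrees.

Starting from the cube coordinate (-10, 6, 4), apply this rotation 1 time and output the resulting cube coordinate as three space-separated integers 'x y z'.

Answer: -4 10 -6

Derivation:
Start: (-10, 6, 4)
Step 1: (-10, 6, 4) -> (-(4), -(-10), -(6)) = (-4, 10, -6)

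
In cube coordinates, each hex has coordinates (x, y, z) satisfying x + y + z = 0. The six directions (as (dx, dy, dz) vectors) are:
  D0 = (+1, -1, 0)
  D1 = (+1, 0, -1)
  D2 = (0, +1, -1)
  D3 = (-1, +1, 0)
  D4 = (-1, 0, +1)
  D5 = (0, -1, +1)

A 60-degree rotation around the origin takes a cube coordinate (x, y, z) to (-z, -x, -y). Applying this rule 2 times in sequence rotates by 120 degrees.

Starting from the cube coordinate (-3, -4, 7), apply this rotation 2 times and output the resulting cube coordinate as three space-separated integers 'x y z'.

Answer: -4 7 -3

Derivation:
Start: (-3, -4, 7)
Step 1: (-3, -4, 7) -> (-(7), -(-3), -(-4)) = (-7, 3, 4)
Step 2: (-7, 3, 4) -> (-(4), -(-7), -(3)) = (-4, 7, -3)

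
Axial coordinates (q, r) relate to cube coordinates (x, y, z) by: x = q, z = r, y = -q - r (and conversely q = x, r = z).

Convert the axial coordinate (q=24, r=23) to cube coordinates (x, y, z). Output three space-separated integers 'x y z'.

Answer: 24 -47 23

Derivation:
x = q = 24
z = r = 23
y = -x - z = -(24) - (23) = -47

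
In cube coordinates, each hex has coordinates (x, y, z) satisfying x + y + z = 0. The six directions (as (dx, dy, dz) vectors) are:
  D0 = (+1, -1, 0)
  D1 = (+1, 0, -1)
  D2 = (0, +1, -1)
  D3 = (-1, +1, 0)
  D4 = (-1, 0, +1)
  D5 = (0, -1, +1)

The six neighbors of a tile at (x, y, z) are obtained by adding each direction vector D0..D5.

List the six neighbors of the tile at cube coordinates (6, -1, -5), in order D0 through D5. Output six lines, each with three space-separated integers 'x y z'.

Answer: 7 -2 -5
7 -1 -6
6 0 -6
5 0 -5
5 -1 -4
6 -2 -4

Derivation:
Center: (6, -1, -5). Add each direction:
  D0: (6, -1, -5) + (1, -1, 0) = (7, -2, -5)
  D1: (6, -1, -5) + (1, 0, -1) = (7, -1, -6)
  D2: (6, -1, -5) + (0, 1, -1) = (6, 0, -6)
  D3: (6, -1, -5) + (-1, 1, 0) = (5, 0, -5)
  D4: (6, -1, -5) + (-1, 0, 1) = (5, -1, -4)
  D5: (6, -1, -5) + (0, -1, 1) = (6, -2, -4)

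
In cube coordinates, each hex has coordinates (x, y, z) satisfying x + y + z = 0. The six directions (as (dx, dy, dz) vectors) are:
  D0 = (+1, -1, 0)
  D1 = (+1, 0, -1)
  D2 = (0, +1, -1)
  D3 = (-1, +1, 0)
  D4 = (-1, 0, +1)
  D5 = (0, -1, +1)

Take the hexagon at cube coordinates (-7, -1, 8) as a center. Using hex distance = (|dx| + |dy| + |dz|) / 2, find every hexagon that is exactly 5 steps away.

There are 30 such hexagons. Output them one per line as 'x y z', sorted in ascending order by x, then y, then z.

Walk ring at distance 5 from (-7, -1, 8):
Start at center + D4*5 = (-12, -1, 13)
  hex 0: (-12, -1, 13)
  hex 1: (-11, -2, 13)
  hex 2: (-10, -3, 13)
  hex 3: (-9, -4, 13)
  hex 4: (-8, -5, 13)
  hex 5: (-7, -6, 13)
  hex 6: (-6, -6, 12)
  hex 7: (-5, -6, 11)
  hex 8: (-4, -6, 10)
  hex 9: (-3, -6, 9)
  hex 10: (-2, -6, 8)
  hex 11: (-2, -5, 7)
  hex 12: (-2, -4, 6)
  hex 13: (-2, -3, 5)
  hex 14: (-2, -2, 4)
  hex 15: (-2, -1, 3)
  hex 16: (-3, 0, 3)
  hex 17: (-4, 1, 3)
  hex 18: (-5, 2, 3)
  hex 19: (-6, 3, 3)
  hex 20: (-7, 4, 3)
  hex 21: (-8, 4, 4)
  hex 22: (-9, 4, 5)
  hex 23: (-10, 4, 6)
  hex 24: (-11, 4, 7)
  hex 25: (-12, 4, 8)
  hex 26: (-12, 3, 9)
  hex 27: (-12, 2, 10)
  hex 28: (-12, 1, 11)
  hex 29: (-12, 0, 12)
Sorted: 30 hexes.

Answer: -12 -1 13
-12 0 12
-12 1 11
-12 2 10
-12 3 9
-12 4 8
-11 -2 13
-11 4 7
-10 -3 13
-10 4 6
-9 -4 13
-9 4 5
-8 -5 13
-8 4 4
-7 -6 13
-7 4 3
-6 -6 12
-6 3 3
-5 -6 11
-5 2 3
-4 -6 10
-4 1 3
-3 -6 9
-3 0 3
-2 -6 8
-2 -5 7
-2 -4 6
-2 -3 5
-2 -2 4
-2 -1 3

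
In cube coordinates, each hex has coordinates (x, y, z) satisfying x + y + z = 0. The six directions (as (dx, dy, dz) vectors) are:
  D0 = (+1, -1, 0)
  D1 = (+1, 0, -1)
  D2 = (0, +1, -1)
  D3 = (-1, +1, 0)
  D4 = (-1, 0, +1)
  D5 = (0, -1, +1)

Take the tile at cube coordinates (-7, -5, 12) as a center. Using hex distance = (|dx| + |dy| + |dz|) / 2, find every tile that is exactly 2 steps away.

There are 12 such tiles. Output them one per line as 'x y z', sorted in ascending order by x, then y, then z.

Answer: -9 -5 14
-9 -4 13
-9 -3 12
-8 -6 14
-8 -3 11
-7 -7 14
-7 -3 10
-6 -7 13
-6 -4 10
-5 -7 12
-5 -6 11
-5 -5 10

Derivation:
Walk ring at distance 2 from (-7, -5, 12):
Start at center + D4*2 = (-9, -5, 14)
  hex 0: (-9, -5, 14)
  hex 1: (-8, -6, 14)
  hex 2: (-7, -7, 14)
  hex 3: (-6, -7, 13)
  hex 4: (-5, -7, 12)
  hex 5: (-5, -6, 11)
  hex 6: (-5, -5, 10)
  hex 7: (-6, -4, 10)
  hex 8: (-7, -3, 10)
  hex 9: (-8, -3, 11)
  hex 10: (-9, -3, 12)
  hex 11: (-9, -4, 13)
Sorted: 12 hexes.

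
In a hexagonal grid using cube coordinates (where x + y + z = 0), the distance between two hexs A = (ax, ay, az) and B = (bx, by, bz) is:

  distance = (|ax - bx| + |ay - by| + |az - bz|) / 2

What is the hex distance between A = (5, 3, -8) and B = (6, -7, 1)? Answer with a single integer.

|ax - bx| = |5 - 6| = 1
|ay - by| = |3 - (-7)| = 10
|az - bz| = |-8 - 1| = 9
distance = (1 + 10 + 9) / 2 = 20 / 2 = 10

Answer: 10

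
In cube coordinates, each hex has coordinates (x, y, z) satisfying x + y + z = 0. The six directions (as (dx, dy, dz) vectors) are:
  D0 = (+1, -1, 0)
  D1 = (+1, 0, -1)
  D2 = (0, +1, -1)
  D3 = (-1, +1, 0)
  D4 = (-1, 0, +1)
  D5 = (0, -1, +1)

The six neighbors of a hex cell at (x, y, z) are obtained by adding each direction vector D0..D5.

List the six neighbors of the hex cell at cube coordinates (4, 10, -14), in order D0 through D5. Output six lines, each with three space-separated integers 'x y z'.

Answer: 5 9 -14
5 10 -15
4 11 -15
3 11 -14
3 10 -13
4 9 -13

Derivation:
Center: (4, 10, -14). Add each direction:
  D0: (4, 10, -14) + (1, -1, 0) = (5, 9, -14)
  D1: (4, 10, -14) + (1, 0, -1) = (5, 10, -15)
  D2: (4, 10, -14) + (0, 1, -1) = (4, 11, -15)
  D3: (4, 10, -14) + (-1, 1, 0) = (3, 11, -14)
  D4: (4, 10, -14) + (-1, 0, 1) = (3, 10, -13)
  D5: (4, 10, -14) + (0, -1, 1) = (4, 9, -13)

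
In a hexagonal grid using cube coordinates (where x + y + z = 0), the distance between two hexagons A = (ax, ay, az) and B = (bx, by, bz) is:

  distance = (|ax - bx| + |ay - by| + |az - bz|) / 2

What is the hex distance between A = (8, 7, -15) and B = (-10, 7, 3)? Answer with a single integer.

Answer: 18

Derivation:
|ax - bx| = |8 - (-10)| = 18
|ay - by| = |7 - 7| = 0
|az - bz| = |-15 - 3| = 18
distance = (18 + 0 + 18) / 2 = 36 / 2 = 18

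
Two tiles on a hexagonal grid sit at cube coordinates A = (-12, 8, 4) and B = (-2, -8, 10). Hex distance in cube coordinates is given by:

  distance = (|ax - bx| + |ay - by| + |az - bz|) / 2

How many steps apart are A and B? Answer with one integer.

Answer: 16

Derivation:
|ax - bx| = |-12 - (-2)| = 10
|ay - by| = |8 - (-8)| = 16
|az - bz| = |4 - 10| = 6
distance = (10 + 16 + 6) / 2 = 32 / 2 = 16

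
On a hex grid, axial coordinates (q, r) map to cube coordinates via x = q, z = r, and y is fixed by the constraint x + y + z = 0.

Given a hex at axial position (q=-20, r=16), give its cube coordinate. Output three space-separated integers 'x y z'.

x = q = -20
z = r = 16
y = -x - z = -(-20) - (16) = 4

Answer: -20 4 16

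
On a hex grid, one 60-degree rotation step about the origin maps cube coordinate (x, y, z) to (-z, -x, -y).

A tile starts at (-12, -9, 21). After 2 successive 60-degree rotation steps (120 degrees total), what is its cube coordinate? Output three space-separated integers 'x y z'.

Answer: -9 21 -12

Derivation:
Start: (-12, -9, 21)
Step 1: (-12, -9, 21) -> (-(21), -(-12), -(-9)) = (-21, 12, 9)
Step 2: (-21, 12, 9) -> (-(9), -(-21), -(12)) = (-9, 21, -12)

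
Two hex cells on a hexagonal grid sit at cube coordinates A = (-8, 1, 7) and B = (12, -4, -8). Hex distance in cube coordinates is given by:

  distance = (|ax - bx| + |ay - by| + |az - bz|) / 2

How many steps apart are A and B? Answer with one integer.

Answer: 20

Derivation:
|ax - bx| = |-8 - 12| = 20
|ay - by| = |1 - (-4)| = 5
|az - bz| = |7 - (-8)| = 15
distance = (20 + 5 + 15) / 2 = 40 / 2 = 20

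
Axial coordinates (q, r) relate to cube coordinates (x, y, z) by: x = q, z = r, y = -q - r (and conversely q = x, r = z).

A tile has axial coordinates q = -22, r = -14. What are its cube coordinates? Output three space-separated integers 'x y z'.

Answer: -22 36 -14

Derivation:
x = q = -22
z = r = -14
y = -x - z = -(-22) - (-14) = 36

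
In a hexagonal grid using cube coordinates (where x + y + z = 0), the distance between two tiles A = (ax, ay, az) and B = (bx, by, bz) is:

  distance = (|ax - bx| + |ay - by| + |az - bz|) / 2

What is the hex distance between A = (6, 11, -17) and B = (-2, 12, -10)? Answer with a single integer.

Answer: 8

Derivation:
|ax - bx| = |6 - (-2)| = 8
|ay - by| = |11 - 12| = 1
|az - bz| = |-17 - (-10)| = 7
distance = (8 + 1 + 7) / 2 = 16 / 2 = 8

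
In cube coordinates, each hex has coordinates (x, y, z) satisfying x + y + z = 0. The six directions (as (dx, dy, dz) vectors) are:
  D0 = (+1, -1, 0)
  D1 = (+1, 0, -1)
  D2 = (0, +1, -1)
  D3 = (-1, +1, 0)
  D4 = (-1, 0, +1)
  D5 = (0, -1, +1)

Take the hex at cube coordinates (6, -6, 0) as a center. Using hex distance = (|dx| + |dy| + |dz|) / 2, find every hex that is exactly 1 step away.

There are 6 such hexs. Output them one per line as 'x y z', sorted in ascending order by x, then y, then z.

Walk ring at distance 1 from (6, -6, 0):
Start at center + D4*1 = (5, -6, 1)
  hex 0: (5, -6, 1)
  hex 1: (6, -7, 1)
  hex 2: (7, -7, 0)
  hex 3: (7, -6, -1)
  hex 4: (6, -5, -1)
  hex 5: (5, -5, 0)
Sorted: 6 hexes.

Answer: 5 -6 1
5 -5 0
6 -7 1
6 -5 -1
7 -7 0
7 -6 -1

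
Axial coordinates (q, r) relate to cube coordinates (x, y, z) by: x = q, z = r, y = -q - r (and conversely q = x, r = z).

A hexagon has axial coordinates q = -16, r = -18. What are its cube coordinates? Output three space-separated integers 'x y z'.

Answer: -16 34 -18

Derivation:
x = q = -16
z = r = -18
y = -x - z = -(-16) - (-18) = 34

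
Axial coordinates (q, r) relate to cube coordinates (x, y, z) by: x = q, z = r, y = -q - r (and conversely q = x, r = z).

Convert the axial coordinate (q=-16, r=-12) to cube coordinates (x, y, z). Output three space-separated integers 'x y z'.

x = q = -16
z = r = -12
y = -x - z = -(-16) - (-12) = 28

Answer: -16 28 -12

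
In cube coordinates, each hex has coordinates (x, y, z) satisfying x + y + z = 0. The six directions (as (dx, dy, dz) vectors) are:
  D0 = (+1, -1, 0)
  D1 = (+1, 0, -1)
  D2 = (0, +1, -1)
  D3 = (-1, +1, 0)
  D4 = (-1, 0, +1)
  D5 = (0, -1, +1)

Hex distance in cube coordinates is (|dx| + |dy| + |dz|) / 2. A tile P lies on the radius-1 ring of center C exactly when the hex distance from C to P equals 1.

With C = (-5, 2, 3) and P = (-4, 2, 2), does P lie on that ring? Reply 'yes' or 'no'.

|px - cx| = |-4 - (-5)| = 1
|py - cy| = |2 - 2| = 0
|pz - cz| = |2 - 3| = 1
distance = (1+0+1)/2 = 2/2 = 1
radius = 1; distance == radius -> yes

Answer: yes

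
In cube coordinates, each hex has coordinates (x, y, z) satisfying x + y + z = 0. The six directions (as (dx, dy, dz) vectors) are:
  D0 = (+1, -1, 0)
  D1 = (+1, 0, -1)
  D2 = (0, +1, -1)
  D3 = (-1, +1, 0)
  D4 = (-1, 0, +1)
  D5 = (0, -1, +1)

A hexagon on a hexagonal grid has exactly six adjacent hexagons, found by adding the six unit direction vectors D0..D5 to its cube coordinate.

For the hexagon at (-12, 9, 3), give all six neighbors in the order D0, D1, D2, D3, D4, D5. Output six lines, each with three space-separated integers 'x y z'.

Center: (-12, 9, 3). Add each direction:
  D0: (-12, 9, 3) + (1, -1, 0) = (-11, 8, 3)
  D1: (-12, 9, 3) + (1, 0, -1) = (-11, 9, 2)
  D2: (-12, 9, 3) + (0, 1, -1) = (-12, 10, 2)
  D3: (-12, 9, 3) + (-1, 1, 0) = (-13, 10, 3)
  D4: (-12, 9, 3) + (-1, 0, 1) = (-13, 9, 4)
  D5: (-12, 9, 3) + (0, -1, 1) = (-12, 8, 4)

Answer: -11 8 3
-11 9 2
-12 10 2
-13 10 3
-13 9 4
-12 8 4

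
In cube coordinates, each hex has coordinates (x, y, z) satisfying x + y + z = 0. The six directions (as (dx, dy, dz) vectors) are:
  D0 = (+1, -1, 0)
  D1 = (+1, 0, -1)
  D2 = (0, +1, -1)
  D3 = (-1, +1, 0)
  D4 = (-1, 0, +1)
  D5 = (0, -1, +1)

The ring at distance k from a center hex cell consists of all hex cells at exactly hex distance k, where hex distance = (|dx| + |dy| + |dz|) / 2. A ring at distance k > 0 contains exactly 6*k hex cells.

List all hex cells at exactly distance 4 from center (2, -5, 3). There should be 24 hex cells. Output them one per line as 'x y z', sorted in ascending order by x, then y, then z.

Walk ring at distance 4 from (2, -5, 3):
Start at center + D4*4 = (-2, -5, 7)
  hex 0: (-2, -5, 7)
  hex 1: (-1, -6, 7)
  hex 2: (0, -7, 7)
  hex 3: (1, -8, 7)
  hex 4: (2, -9, 7)
  hex 5: (3, -9, 6)
  hex 6: (4, -9, 5)
  hex 7: (5, -9, 4)
  hex 8: (6, -9, 3)
  hex 9: (6, -8, 2)
  hex 10: (6, -7, 1)
  hex 11: (6, -6, 0)
  hex 12: (6, -5, -1)
  hex 13: (5, -4, -1)
  hex 14: (4, -3, -1)
  hex 15: (3, -2, -1)
  hex 16: (2, -1, -1)
  hex 17: (1, -1, 0)
  hex 18: (0, -1, 1)
  hex 19: (-1, -1, 2)
  hex 20: (-2, -1, 3)
  hex 21: (-2, -2, 4)
  hex 22: (-2, -3, 5)
  hex 23: (-2, -4, 6)
Sorted: 24 hexes.

Answer: -2 -5 7
-2 -4 6
-2 -3 5
-2 -2 4
-2 -1 3
-1 -6 7
-1 -1 2
0 -7 7
0 -1 1
1 -8 7
1 -1 0
2 -9 7
2 -1 -1
3 -9 6
3 -2 -1
4 -9 5
4 -3 -1
5 -9 4
5 -4 -1
6 -9 3
6 -8 2
6 -7 1
6 -6 0
6 -5 -1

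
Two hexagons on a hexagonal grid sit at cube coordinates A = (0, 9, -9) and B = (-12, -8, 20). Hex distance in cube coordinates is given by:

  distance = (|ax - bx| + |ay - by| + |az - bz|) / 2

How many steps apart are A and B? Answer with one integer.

Answer: 29

Derivation:
|ax - bx| = |0 - (-12)| = 12
|ay - by| = |9 - (-8)| = 17
|az - bz| = |-9 - 20| = 29
distance = (12 + 17 + 29) / 2 = 58 / 2 = 29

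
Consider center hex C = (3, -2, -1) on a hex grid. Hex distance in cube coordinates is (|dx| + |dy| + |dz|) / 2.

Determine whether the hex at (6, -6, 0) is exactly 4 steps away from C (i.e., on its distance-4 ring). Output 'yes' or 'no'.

Answer: yes

Derivation:
|px - cx| = |6 - 3| = 3
|py - cy| = |-6 - (-2)| = 4
|pz - cz| = |0 - (-1)| = 1
distance = (3+4+1)/2 = 8/2 = 4
radius = 4; distance == radius -> yes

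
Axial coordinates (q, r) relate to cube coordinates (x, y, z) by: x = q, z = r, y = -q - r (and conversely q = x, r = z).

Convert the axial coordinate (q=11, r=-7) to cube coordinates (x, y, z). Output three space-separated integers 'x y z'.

x = q = 11
z = r = -7
y = -x - z = -(11) - (-7) = -4

Answer: 11 -4 -7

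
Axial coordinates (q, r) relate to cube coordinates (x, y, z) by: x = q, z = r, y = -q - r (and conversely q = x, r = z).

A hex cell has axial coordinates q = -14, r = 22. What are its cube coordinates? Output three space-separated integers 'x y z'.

x = q = -14
z = r = 22
y = -x - z = -(-14) - (22) = -8

Answer: -14 -8 22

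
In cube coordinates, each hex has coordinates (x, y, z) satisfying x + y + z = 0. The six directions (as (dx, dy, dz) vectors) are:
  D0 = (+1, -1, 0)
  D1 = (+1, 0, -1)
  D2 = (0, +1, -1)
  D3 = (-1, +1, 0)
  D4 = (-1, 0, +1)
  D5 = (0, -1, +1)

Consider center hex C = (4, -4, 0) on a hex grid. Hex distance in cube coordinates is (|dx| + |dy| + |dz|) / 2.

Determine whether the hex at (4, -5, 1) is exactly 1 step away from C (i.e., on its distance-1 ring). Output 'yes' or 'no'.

Answer: yes

Derivation:
|px - cx| = |4 - 4| = 0
|py - cy| = |-5 - (-4)| = 1
|pz - cz| = |1 - 0| = 1
distance = (0+1+1)/2 = 2/2 = 1
radius = 1; distance == radius -> yes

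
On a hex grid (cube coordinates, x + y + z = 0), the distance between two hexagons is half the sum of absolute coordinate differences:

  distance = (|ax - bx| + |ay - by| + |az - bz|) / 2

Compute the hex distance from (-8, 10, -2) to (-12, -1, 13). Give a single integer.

|ax - bx| = |-8 - (-12)| = 4
|ay - by| = |10 - (-1)| = 11
|az - bz| = |-2 - 13| = 15
distance = (4 + 11 + 15) / 2 = 30 / 2 = 15

Answer: 15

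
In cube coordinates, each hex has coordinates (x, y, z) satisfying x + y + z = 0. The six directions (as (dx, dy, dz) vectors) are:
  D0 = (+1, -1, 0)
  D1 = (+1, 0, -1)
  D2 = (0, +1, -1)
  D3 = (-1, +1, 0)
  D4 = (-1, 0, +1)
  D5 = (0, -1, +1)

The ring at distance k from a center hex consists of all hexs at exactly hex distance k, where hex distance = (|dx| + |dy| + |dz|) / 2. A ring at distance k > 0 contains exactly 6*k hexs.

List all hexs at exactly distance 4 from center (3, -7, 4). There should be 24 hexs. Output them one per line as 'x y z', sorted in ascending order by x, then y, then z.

Answer: -1 -7 8
-1 -6 7
-1 -5 6
-1 -4 5
-1 -3 4
0 -8 8
0 -3 3
1 -9 8
1 -3 2
2 -10 8
2 -3 1
3 -11 8
3 -3 0
4 -11 7
4 -4 0
5 -11 6
5 -5 0
6 -11 5
6 -6 0
7 -11 4
7 -10 3
7 -9 2
7 -8 1
7 -7 0

Derivation:
Walk ring at distance 4 from (3, -7, 4):
Start at center + D4*4 = (-1, -7, 8)
  hex 0: (-1, -7, 8)
  hex 1: (0, -8, 8)
  hex 2: (1, -9, 8)
  hex 3: (2, -10, 8)
  hex 4: (3, -11, 8)
  hex 5: (4, -11, 7)
  hex 6: (5, -11, 6)
  hex 7: (6, -11, 5)
  hex 8: (7, -11, 4)
  hex 9: (7, -10, 3)
  hex 10: (7, -9, 2)
  hex 11: (7, -8, 1)
  hex 12: (7, -7, 0)
  hex 13: (6, -6, 0)
  hex 14: (5, -5, 0)
  hex 15: (4, -4, 0)
  hex 16: (3, -3, 0)
  hex 17: (2, -3, 1)
  hex 18: (1, -3, 2)
  hex 19: (0, -3, 3)
  hex 20: (-1, -3, 4)
  hex 21: (-1, -4, 5)
  hex 22: (-1, -5, 6)
  hex 23: (-1, -6, 7)
Sorted: 24 hexes.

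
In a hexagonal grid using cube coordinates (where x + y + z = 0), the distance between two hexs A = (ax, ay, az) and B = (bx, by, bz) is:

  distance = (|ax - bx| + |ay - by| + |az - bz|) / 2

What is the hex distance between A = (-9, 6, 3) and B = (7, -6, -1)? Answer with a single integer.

|ax - bx| = |-9 - 7| = 16
|ay - by| = |6 - (-6)| = 12
|az - bz| = |3 - (-1)| = 4
distance = (16 + 12 + 4) / 2 = 32 / 2 = 16

Answer: 16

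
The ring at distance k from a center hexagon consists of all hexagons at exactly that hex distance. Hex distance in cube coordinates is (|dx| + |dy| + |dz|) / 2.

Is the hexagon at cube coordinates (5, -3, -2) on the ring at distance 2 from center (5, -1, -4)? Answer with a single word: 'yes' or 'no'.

|px - cx| = |5 - 5| = 0
|py - cy| = |-3 - (-1)| = 2
|pz - cz| = |-2 - (-4)| = 2
distance = (0+2+2)/2 = 4/2 = 2
radius = 2; distance == radius -> yes

Answer: yes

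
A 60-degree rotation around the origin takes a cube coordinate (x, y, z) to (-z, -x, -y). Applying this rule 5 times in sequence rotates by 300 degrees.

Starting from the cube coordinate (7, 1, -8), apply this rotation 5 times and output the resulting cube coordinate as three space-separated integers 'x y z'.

Start: (7, 1, -8)
Step 1: (7, 1, -8) -> (-(-8), -(7), -(1)) = (8, -7, -1)
Step 2: (8, -7, -1) -> (-(-1), -(8), -(-7)) = (1, -8, 7)
Step 3: (1, -8, 7) -> (-(7), -(1), -(-8)) = (-7, -1, 8)
Step 4: (-7, -1, 8) -> (-(8), -(-7), -(-1)) = (-8, 7, 1)
Step 5: (-8, 7, 1) -> (-(1), -(-8), -(7)) = (-1, 8, -7)

Answer: -1 8 -7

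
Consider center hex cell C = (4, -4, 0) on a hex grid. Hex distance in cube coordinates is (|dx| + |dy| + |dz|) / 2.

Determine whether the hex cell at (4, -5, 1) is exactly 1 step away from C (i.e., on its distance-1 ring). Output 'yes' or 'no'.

|px - cx| = |4 - 4| = 0
|py - cy| = |-5 - (-4)| = 1
|pz - cz| = |1 - 0| = 1
distance = (0+1+1)/2 = 2/2 = 1
radius = 1; distance == radius -> yes

Answer: yes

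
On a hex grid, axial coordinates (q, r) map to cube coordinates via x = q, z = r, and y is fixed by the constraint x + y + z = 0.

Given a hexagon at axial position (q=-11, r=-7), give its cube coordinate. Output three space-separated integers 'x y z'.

Answer: -11 18 -7

Derivation:
x = q = -11
z = r = -7
y = -x - z = -(-11) - (-7) = 18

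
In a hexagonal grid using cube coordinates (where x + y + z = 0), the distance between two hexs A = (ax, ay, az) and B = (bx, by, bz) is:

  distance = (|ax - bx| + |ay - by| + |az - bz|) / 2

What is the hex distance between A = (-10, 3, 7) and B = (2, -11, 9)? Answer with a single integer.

Answer: 14

Derivation:
|ax - bx| = |-10 - 2| = 12
|ay - by| = |3 - (-11)| = 14
|az - bz| = |7 - 9| = 2
distance = (12 + 14 + 2) / 2 = 28 / 2 = 14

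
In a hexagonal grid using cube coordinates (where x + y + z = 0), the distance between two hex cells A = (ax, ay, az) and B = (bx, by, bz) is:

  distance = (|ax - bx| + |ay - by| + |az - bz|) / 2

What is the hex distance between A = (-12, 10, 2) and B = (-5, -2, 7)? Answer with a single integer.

Answer: 12

Derivation:
|ax - bx| = |-12 - (-5)| = 7
|ay - by| = |10 - (-2)| = 12
|az - bz| = |2 - 7| = 5
distance = (7 + 12 + 5) / 2 = 24 / 2 = 12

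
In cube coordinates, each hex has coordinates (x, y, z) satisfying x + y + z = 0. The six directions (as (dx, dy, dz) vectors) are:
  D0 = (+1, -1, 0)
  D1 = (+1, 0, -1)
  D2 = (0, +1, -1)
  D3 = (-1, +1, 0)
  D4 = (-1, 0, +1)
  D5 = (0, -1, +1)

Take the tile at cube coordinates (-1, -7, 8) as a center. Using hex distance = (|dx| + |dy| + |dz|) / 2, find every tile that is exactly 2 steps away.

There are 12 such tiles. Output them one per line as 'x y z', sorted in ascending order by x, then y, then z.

Answer: -3 -7 10
-3 -6 9
-3 -5 8
-2 -8 10
-2 -5 7
-1 -9 10
-1 -5 6
0 -9 9
0 -6 6
1 -9 8
1 -8 7
1 -7 6

Derivation:
Walk ring at distance 2 from (-1, -7, 8):
Start at center + D4*2 = (-3, -7, 10)
  hex 0: (-3, -7, 10)
  hex 1: (-2, -8, 10)
  hex 2: (-1, -9, 10)
  hex 3: (0, -9, 9)
  hex 4: (1, -9, 8)
  hex 5: (1, -8, 7)
  hex 6: (1, -7, 6)
  hex 7: (0, -6, 6)
  hex 8: (-1, -5, 6)
  hex 9: (-2, -5, 7)
  hex 10: (-3, -5, 8)
  hex 11: (-3, -6, 9)
Sorted: 12 hexes.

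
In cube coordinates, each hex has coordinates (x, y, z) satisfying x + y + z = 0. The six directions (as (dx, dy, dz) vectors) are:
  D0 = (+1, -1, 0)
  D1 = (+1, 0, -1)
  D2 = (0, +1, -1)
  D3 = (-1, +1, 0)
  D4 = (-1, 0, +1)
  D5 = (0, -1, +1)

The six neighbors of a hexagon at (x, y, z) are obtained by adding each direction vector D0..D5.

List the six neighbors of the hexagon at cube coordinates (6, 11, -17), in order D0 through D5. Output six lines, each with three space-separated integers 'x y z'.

Center: (6, 11, -17). Add each direction:
  D0: (6, 11, -17) + (1, -1, 0) = (7, 10, -17)
  D1: (6, 11, -17) + (1, 0, -1) = (7, 11, -18)
  D2: (6, 11, -17) + (0, 1, -1) = (6, 12, -18)
  D3: (6, 11, -17) + (-1, 1, 0) = (5, 12, -17)
  D4: (6, 11, -17) + (-1, 0, 1) = (5, 11, -16)
  D5: (6, 11, -17) + (0, -1, 1) = (6, 10, -16)

Answer: 7 10 -17
7 11 -18
6 12 -18
5 12 -17
5 11 -16
6 10 -16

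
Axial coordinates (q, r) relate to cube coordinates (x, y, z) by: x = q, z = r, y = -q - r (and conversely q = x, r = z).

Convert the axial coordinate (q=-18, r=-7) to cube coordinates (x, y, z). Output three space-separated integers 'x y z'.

x = q = -18
z = r = -7
y = -x - z = -(-18) - (-7) = 25

Answer: -18 25 -7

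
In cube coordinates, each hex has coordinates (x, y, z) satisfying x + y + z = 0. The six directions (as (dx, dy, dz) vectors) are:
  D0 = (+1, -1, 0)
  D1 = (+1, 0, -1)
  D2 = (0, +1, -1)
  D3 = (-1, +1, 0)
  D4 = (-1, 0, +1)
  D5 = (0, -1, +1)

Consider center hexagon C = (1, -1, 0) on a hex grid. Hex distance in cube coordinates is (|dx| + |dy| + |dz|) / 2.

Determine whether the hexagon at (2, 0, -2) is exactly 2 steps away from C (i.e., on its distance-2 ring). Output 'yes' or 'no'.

Answer: yes

Derivation:
|px - cx| = |2 - 1| = 1
|py - cy| = |0 - (-1)| = 1
|pz - cz| = |-2 - 0| = 2
distance = (1+1+2)/2 = 4/2 = 2
radius = 2; distance == radius -> yes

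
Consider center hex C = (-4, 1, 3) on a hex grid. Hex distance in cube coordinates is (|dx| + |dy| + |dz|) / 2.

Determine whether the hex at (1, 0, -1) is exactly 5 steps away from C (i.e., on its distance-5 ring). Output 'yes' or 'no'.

|px - cx| = |1 - (-4)| = 5
|py - cy| = |0 - 1| = 1
|pz - cz| = |-1 - 3| = 4
distance = (5+1+4)/2 = 10/2 = 5
radius = 5; distance == radius -> yes

Answer: yes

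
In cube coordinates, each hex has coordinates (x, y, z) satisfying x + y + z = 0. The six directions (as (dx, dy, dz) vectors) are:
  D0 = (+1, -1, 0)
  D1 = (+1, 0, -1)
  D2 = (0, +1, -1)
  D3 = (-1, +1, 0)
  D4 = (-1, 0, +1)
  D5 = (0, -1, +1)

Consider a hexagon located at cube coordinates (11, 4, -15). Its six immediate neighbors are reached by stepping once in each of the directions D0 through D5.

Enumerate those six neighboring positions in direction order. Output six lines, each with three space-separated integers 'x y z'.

Center: (11, 4, -15). Add each direction:
  D0: (11, 4, -15) + (1, -1, 0) = (12, 3, -15)
  D1: (11, 4, -15) + (1, 0, -1) = (12, 4, -16)
  D2: (11, 4, -15) + (0, 1, -1) = (11, 5, -16)
  D3: (11, 4, -15) + (-1, 1, 0) = (10, 5, -15)
  D4: (11, 4, -15) + (-1, 0, 1) = (10, 4, -14)
  D5: (11, 4, -15) + (0, -1, 1) = (11, 3, -14)

Answer: 12 3 -15
12 4 -16
11 5 -16
10 5 -15
10 4 -14
11 3 -14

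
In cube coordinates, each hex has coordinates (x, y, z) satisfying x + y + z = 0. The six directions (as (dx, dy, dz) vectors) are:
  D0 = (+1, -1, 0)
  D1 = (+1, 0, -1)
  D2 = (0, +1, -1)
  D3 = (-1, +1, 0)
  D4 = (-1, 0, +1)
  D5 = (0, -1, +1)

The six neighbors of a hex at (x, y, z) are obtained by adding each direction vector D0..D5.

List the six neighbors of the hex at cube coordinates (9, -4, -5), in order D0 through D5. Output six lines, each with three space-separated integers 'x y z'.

Answer: 10 -5 -5
10 -4 -6
9 -3 -6
8 -3 -5
8 -4 -4
9 -5 -4

Derivation:
Center: (9, -4, -5). Add each direction:
  D0: (9, -4, -5) + (1, -1, 0) = (10, -5, -5)
  D1: (9, -4, -5) + (1, 0, -1) = (10, -4, -6)
  D2: (9, -4, -5) + (0, 1, -1) = (9, -3, -6)
  D3: (9, -4, -5) + (-1, 1, 0) = (8, -3, -5)
  D4: (9, -4, -5) + (-1, 0, 1) = (8, -4, -4)
  D5: (9, -4, -5) + (0, -1, 1) = (9, -5, -4)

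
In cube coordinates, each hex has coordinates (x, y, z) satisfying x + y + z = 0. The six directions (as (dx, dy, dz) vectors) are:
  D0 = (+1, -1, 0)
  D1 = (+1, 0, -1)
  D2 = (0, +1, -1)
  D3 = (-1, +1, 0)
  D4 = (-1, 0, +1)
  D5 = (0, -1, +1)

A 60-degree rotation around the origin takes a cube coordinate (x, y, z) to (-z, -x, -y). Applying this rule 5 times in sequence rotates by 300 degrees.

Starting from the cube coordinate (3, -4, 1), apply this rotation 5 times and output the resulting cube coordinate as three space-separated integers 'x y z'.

Answer: 4 -1 -3

Derivation:
Start: (3, -4, 1)
Step 1: (3, -4, 1) -> (-(1), -(3), -(-4)) = (-1, -3, 4)
Step 2: (-1, -3, 4) -> (-(4), -(-1), -(-3)) = (-4, 1, 3)
Step 3: (-4, 1, 3) -> (-(3), -(-4), -(1)) = (-3, 4, -1)
Step 4: (-3, 4, -1) -> (-(-1), -(-3), -(4)) = (1, 3, -4)
Step 5: (1, 3, -4) -> (-(-4), -(1), -(3)) = (4, -1, -3)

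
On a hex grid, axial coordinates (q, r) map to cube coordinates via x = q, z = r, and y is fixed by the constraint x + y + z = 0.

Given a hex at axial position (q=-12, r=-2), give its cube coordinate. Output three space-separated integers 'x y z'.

x = q = -12
z = r = -2
y = -x - z = -(-12) - (-2) = 14

Answer: -12 14 -2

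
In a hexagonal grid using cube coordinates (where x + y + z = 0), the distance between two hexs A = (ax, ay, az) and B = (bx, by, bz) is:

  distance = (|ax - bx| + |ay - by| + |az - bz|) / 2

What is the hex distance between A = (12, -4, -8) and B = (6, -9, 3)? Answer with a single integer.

Answer: 11

Derivation:
|ax - bx| = |12 - 6| = 6
|ay - by| = |-4 - (-9)| = 5
|az - bz| = |-8 - 3| = 11
distance = (6 + 5 + 11) / 2 = 22 / 2 = 11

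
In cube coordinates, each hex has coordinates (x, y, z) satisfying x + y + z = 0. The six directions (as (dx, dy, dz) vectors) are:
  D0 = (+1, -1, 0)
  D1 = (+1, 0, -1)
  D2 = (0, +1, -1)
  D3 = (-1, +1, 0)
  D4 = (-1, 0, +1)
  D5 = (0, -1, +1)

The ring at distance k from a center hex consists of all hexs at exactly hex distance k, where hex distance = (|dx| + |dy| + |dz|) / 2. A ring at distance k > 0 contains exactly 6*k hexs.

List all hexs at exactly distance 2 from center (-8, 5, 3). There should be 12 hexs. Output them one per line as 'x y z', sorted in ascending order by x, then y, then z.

Answer: -10 5 5
-10 6 4
-10 7 3
-9 4 5
-9 7 2
-8 3 5
-8 7 1
-7 3 4
-7 6 1
-6 3 3
-6 4 2
-6 5 1

Derivation:
Walk ring at distance 2 from (-8, 5, 3):
Start at center + D4*2 = (-10, 5, 5)
  hex 0: (-10, 5, 5)
  hex 1: (-9, 4, 5)
  hex 2: (-8, 3, 5)
  hex 3: (-7, 3, 4)
  hex 4: (-6, 3, 3)
  hex 5: (-6, 4, 2)
  hex 6: (-6, 5, 1)
  hex 7: (-7, 6, 1)
  hex 8: (-8, 7, 1)
  hex 9: (-9, 7, 2)
  hex 10: (-10, 7, 3)
  hex 11: (-10, 6, 4)
Sorted: 12 hexes.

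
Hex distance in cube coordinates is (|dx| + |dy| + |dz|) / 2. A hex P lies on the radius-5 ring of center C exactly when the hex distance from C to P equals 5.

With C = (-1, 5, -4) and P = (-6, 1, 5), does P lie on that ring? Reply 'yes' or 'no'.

Answer: no

Derivation:
|px - cx| = |-6 - (-1)| = 5
|py - cy| = |1 - 5| = 4
|pz - cz| = |5 - (-4)| = 9
distance = (5+4+9)/2 = 18/2 = 9
radius = 5; distance != radius -> no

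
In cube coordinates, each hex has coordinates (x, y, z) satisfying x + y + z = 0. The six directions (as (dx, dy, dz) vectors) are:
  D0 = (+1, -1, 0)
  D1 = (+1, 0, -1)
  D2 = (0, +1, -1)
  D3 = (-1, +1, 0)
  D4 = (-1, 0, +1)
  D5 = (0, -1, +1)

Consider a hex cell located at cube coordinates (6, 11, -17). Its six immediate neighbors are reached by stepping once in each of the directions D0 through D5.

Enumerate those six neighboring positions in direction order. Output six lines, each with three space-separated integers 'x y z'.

Answer: 7 10 -17
7 11 -18
6 12 -18
5 12 -17
5 11 -16
6 10 -16

Derivation:
Center: (6, 11, -17). Add each direction:
  D0: (6, 11, -17) + (1, -1, 0) = (7, 10, -17)
  D1: (6, 11, -17) + (1, 0, -1) = (7, 11, -18)
  D2: (6, 11, -17) + (0, 1, -1) = (6, 12, -18)
  D3: (6, 11, -17) + (-1, 1, 0) = (5, 12, -17)
  D4: (6, 11, -17) + (-1, 0, 1) = (5, 11, -16)
  D5: (6, 11, -17) + (0, -1, 1) = (6, 10, -16)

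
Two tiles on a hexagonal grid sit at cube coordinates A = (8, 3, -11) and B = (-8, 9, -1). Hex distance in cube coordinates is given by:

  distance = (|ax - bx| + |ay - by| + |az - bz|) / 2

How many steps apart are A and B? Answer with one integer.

Answer: 16

Derivation:
|ax - bx| = |8 - (-8)| = 16
|ay - by| = |3 - 9| = 6
|az - bz| = |-11 - (-1)| = 10
distance = (16 + 6 + 10) / 2 = 32 / 2 = 16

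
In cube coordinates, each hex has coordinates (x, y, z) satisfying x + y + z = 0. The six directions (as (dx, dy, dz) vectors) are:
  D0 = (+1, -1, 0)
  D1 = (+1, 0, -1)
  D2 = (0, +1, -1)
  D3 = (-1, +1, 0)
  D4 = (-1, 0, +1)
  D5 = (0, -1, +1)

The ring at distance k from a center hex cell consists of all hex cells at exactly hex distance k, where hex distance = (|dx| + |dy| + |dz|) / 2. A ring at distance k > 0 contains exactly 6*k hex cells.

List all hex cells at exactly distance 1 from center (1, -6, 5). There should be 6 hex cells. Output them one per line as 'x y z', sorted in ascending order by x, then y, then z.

Walk ring at distance 1 from (1, -6, 5):
Start at center + D4*1 = (0, -6, 6)
  hex 0: (0, -6, 6)
  hex 1: (1, -7, 6)
  hex 2: (2, -7, 5)
  hex 3: (2, -6, 4)
  hex 4: (1, -5, 4)
  hex 5: (0, -5, 5)
Sorted: 6 hexes.

Answer: 0 -6 6
0 -5 5
1 -7 6
1 -5 4
2 -7 5
2 -6 4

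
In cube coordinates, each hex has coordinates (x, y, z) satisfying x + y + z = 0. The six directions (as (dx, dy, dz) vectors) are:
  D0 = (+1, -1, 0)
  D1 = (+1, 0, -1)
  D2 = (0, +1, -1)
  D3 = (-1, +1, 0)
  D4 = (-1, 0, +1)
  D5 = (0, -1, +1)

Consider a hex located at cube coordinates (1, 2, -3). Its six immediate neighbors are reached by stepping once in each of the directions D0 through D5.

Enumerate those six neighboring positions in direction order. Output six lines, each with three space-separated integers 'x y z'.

Answer: 2 1 -3
2 2 -4
1 3 -4
0 3 -3
0 2 -2
1 1 -2

Derivation:
Center: (1, 2, -3). Add each direction:
  D0: (1, 2, -3) + (1, -1, 0) = (2, 1, -3)
  D1: (1, 2, -3) + (1, 0, -1) = (2, 2, -4)
  D2: (1, 2, -3) + (0, 1, -1) = (1, 3, -4)
  D3: (1, 2, -3) + (-1, 1, 0) = (0, 3, -3)
  D4: (1, 2, -3) + (-1, 0, 1) = (0, 2, -2)
  D5: (1, 2, -3) + (0, -1, 1) = (1, 1, -2)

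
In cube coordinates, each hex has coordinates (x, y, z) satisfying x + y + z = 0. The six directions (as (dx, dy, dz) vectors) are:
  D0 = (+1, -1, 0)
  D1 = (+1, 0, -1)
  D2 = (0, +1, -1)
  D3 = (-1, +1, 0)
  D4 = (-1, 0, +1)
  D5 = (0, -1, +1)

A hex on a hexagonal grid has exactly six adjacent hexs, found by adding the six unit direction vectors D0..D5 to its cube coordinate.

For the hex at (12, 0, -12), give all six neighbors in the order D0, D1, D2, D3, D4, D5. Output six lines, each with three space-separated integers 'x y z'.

Center: (12, 0, -12). Add each direction:
  D0: (12, 0, -12) + (1, -1, 0) = (13, -1, -12)
  D1: (12, 0, -12) + (1, 0, -1) = (13, 0, -13)
  D2: (12, 0, -12) + (0, 1, -1) = (12, 1, -13)
  D3: (12, 0, -12) + (-1, 1, 0) = (11, 1, -12)
  D4: (12, 0, -12) + (-1, 0, 1) = (11, 0, -11)
  D5: (12, 0, -12) + (0, -1, 1) = (12, -1, -11)

Answer: 13 -1 -12
13 0 -13
12 1 -13
11 1 -12
11 0 -11
12 -1 -11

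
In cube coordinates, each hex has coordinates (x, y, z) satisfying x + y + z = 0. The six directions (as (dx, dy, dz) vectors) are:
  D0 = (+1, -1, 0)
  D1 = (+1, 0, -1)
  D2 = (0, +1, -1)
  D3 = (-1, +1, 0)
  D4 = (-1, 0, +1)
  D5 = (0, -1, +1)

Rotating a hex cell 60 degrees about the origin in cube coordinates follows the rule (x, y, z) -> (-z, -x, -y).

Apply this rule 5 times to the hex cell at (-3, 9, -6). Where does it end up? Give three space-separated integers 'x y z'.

Start: (-3, 9, -6)
Step 1: (-3, 9, -6) -> (-(-6), -(-3), -(9)) = (6, 3, -9)
Step 2: (6, 3, -9) -> (-(-9), -(6), -(3)) = (9, -6, -3)
Step 3: (9, -6, -3) -> (-(-3), -(9), -(-6)) = (3, -9, 6)
Step 4: (3, -9, 6) -> (-(6), -(3), -(-9)) = (-6, -3, 9)
Step 5: (-6, -3, 9) -> (-(9), -(-6), -(-3)) = (-9, 6, 3)

Answer: -9 6 3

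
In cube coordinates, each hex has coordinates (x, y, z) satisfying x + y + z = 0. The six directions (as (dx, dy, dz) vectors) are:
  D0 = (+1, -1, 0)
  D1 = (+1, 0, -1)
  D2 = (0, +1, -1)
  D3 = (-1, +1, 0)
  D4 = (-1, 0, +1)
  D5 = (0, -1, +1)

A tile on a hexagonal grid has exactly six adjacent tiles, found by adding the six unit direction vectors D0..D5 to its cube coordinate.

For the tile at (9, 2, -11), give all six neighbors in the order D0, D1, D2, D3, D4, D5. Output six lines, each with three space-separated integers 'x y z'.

Answer: 10 1 -11
10 2 -12
9 3 -12
8 3 -11
8 2 -10
9 1 -10

Derivation:
Center: (9, 2, -11). Add each direction:
  D0: (9, 2, -11) + (1, -1, 0) = (10, 1, -11)
  D1: (9, 2, -11) + (1, 0, -1) = (10, 2, -12)
  D2: (9, 2, -11) + (0, 1, -1) = (9, 3, -12)
  D3: (9, 2, -11) + (-1, 1, 0) = (8, 3, -11)
  D4: (9, 2, -11) + (-1, 0, 1) = (8, 2, -10)
  D5: (9, 2, -11) + (0, -1, 1) = (9, 1, -10)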